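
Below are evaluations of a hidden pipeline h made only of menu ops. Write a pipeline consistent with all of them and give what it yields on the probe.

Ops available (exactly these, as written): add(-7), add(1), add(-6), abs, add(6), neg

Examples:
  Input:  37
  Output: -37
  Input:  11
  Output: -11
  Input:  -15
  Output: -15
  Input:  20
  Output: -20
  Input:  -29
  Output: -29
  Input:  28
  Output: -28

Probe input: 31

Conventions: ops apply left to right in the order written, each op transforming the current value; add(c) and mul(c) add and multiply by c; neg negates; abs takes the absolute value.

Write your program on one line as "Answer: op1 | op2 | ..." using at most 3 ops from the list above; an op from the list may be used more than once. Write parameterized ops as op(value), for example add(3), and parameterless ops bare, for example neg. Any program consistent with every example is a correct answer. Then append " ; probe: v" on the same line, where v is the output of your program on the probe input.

abs | neg ; probe: -31

Check, running the answer program on each example:
  37 -> 37 -> -37
  11 -> 11 -> -11
  -15 -> 15 -> -15
  20 -> 20 -> -20
  -29 -> 29 -> -29
  28 -> 28 -> -28
  probe: 31 -> 31 -> -31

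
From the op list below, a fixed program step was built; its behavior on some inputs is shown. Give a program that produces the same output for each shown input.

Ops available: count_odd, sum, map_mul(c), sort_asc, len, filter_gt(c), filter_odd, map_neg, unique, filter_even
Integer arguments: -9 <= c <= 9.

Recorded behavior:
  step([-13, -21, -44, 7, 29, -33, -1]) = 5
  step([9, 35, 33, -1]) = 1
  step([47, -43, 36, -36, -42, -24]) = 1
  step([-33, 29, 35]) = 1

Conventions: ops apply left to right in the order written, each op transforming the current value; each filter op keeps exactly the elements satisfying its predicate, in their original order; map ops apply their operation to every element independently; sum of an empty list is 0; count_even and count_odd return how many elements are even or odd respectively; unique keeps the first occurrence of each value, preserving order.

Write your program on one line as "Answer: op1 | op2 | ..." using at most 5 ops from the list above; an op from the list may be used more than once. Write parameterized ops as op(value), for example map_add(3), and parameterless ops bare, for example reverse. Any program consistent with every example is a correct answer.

map_neg | filter_gt(-8) | filter_odd | len

Check, running the answer program on each example:
  [-13, -21, -44, 7, 29, -33, -1] -> [13, 21, 44, -7, -29, 33, 1] -> [13, 21, 44, -7, 33, 1] -> [13, 21, -7, 33, 1] -> 5
  [9, 35, 33, -1] -> [-9, -35, -33, 1] -> [1] -> [1] -> 1
  [47, -43, 36, -36, -42, -24] -> [-47, 43, -36, 36, 42, 24] -> [43, 36, 42, 24] -> [43] -> 1
  [-33, 29, 35] -> [33, -29, -35] -> [33] -> [33] -> 1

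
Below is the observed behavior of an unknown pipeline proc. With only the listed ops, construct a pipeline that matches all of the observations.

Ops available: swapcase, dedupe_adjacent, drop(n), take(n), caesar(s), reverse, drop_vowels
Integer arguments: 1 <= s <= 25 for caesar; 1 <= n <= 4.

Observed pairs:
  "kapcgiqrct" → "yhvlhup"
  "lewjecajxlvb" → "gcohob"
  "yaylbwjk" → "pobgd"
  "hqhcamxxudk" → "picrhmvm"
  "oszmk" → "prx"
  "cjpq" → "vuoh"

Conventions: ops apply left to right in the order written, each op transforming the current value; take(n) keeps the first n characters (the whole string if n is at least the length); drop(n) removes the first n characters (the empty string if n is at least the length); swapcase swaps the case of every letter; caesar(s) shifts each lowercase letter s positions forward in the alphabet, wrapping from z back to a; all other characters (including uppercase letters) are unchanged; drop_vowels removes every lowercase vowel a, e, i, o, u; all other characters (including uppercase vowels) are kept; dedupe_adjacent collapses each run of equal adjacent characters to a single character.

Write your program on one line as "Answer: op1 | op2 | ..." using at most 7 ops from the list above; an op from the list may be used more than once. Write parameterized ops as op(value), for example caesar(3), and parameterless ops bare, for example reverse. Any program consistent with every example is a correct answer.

drop_vowels | caesar(9) | drop_vowels | dedupe_adjacent | caesar(22) | reverse

Check, running the answer program on each example:
  "kapcgiqrct" -> "kpcgqrct" -> "tylpzalc" -> "tylpzlc" -> "tylpzlc" -> "puhlvhy" -> "yhvlhup"
  "lewjecajxlvb" -> "lwjcjxlvb" -> "ufslsguek" -> "fslsgk" -> "fslsgk" -> "bohocg" -> "gcohob"
  "yaylbwjk" -> "yylbwjk" -> "hhukfst" -> "hhkfst" -> "hkfst" -> "dgbop" -> "pobgd"
  "hqhcamxxudk" -> "hqhcmxxdk" -> "qzqlvggmt" -> "qzqlvggmt" -> "qzqlvgmt" -> "mvmhrcip" -> "picrhmvm"
  "oszmk" -> "szmk" -> "bivt" -> "bvt" -> "bvt" -> "xrp" -> "prx"
  "cjpq" -> "cjpq" -> "lsyz" -> "lsyz" -> "lsyz" -> "houv" -> "vuoh"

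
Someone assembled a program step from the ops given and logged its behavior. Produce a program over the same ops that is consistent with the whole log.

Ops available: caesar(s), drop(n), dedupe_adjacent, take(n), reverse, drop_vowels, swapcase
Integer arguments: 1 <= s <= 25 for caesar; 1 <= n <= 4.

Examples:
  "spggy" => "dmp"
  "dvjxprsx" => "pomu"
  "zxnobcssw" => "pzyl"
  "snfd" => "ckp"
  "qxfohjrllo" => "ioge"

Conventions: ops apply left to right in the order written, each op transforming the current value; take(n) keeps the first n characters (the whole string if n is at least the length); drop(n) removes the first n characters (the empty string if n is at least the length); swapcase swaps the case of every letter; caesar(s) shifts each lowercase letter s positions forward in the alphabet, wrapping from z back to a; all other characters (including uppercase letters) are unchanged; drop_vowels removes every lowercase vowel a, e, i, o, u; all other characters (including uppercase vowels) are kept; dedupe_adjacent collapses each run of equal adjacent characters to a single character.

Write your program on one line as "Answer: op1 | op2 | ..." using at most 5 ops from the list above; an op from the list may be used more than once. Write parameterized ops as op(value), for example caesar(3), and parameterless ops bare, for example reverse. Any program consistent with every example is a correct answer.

reverse | drop(1) | caesar(23) | dedupe_adjacent | take(4)

Check, running the answer program on each example:
  "spggy" -> "yggps" -> "ggps" -> "ddmp" -> "dmp" -> "dmp"
  "dvjxprsx" -> "xsrpxjvd" -> "srpxjvd" -> "pomugsa" -> "pomugsa" -> "pomu"
  "zxnobcssw" -> "wsscbonxz" -> "sscbonxz" -> "ppzylkuw" -> "pzylkuw" -> "pzyl"
  "snfd" -> "dfns" -> "fns" -> "ckp" -> "ckp" -> "ckp"
  "qxfohjrllo" -> "ollrjhofxq" -> "llrjhofxq" -> "iiogelcun" -> "iogelcun" -> "ioge"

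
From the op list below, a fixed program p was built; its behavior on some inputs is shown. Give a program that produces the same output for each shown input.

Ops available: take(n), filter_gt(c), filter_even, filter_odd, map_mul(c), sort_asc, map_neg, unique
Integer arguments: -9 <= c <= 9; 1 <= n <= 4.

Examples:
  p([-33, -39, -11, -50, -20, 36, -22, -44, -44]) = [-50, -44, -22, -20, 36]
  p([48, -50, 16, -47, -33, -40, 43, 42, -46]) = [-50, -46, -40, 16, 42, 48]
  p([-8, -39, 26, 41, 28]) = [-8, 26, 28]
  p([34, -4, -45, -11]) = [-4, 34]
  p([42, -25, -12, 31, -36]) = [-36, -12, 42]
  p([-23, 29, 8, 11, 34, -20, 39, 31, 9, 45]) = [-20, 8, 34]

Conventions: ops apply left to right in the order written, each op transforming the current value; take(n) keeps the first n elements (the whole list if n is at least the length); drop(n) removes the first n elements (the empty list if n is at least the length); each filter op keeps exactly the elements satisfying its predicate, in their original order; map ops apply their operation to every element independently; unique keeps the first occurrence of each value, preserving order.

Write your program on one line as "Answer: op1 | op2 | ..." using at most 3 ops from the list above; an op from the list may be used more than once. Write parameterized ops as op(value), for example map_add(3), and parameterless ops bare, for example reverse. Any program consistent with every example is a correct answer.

unique | sort_asc | filter_even

Check, running the answer program on each example:
  [-33, -39, -11, -50, -20, 36, -22, -44, -44] -> [-33, -39, -11, -50, -20, 36, -22, -44] -> [-50, -44, -39, -33, -22, -20, -11, 36] -> [-50, -44, -22, -20, 36]
  [48, -50, 16, -47, -33, -40, 43, 42, -46] -> [48, -50, 16, -47, -33, -40, 43, 42, -46] -> [-50, -47, -46, -40, -33, 16, 42, 43, 48] -> [-50, -46, -40, 16, 42, 48]
  [-8, -39, 26, 41, 28] -> [-8, -39, 26, 41, 28] -> [-39, -8, 26, 28, 41] -> [-8, 26, 28]
  [34, -4, -45, -11] -> [34, -4, -45, -11] -> [-45, -11, -4, 34] -> [-4, 34]
  [42, -25, -12, 31, -36] -> [42, -25, -12, 31, -36] -> [-36, -25, -12, 31, 42] -> [-36, -12, 42]
  [-23, 29, 8, 11, 34, -20, 39, 31, 9, 45] -> [-23, 29, 8, 11, 34, -20, 39, 31, 9, 45] -> [-23, -20, 8, 9, 11, 29, 31, 34, 39, 45] -> [-20, 8, 34]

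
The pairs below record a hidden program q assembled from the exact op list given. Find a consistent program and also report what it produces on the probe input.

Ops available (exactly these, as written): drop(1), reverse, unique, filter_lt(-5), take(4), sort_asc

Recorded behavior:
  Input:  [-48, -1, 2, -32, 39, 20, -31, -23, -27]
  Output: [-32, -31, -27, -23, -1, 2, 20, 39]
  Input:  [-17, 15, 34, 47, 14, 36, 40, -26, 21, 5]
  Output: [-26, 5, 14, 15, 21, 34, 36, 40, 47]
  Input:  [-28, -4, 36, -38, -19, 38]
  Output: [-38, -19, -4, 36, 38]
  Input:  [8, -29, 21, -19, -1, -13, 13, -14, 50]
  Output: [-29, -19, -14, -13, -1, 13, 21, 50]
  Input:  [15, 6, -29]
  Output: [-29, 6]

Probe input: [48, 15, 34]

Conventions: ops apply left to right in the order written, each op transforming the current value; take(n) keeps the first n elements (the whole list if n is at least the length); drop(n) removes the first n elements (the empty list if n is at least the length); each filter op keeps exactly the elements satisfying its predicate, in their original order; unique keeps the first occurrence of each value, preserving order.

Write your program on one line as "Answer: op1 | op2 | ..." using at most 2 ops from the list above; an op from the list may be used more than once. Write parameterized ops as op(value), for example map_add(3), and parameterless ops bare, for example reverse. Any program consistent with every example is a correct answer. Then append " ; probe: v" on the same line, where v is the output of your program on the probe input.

drop(1) | sort_asc ; probe: [15, 34]

Check, running the answer program on each example:
  [-48, -1, 2, -32, 39, 20, -31, -23, -27] -> [-1, 2, -32, 39, 20, -31, -23, -27] -> [-32, -31, -27, -23, -1, 2, 20, 39]
  [-17, 15, 34, 47, 14, 36, 40, -26, 21, 5] -> [15, 34, 47, 14, 36, 40, -26, 21, 5] -> [-26, 5, 14, 15, 21, 34, 36, 40, 47]
  [-28, -4, 36, -38, -19, 38] -> [-4, 36, -38, -19, 38] -> [-38, -19, -4, 36, 38]
  [8, -29, 21, -19, -1, -13, 13, -14, 50] -> [-29, 21, -19, -1, -13, 13, -14, 50] -> [-29, -19, -14, -13, -1, 13, 21, 50]
  [15, 6, -29] -> [6, -29] -> [-29, 6]
  probe: [48, 15, 34] -> [15, 34] -> [15, 34]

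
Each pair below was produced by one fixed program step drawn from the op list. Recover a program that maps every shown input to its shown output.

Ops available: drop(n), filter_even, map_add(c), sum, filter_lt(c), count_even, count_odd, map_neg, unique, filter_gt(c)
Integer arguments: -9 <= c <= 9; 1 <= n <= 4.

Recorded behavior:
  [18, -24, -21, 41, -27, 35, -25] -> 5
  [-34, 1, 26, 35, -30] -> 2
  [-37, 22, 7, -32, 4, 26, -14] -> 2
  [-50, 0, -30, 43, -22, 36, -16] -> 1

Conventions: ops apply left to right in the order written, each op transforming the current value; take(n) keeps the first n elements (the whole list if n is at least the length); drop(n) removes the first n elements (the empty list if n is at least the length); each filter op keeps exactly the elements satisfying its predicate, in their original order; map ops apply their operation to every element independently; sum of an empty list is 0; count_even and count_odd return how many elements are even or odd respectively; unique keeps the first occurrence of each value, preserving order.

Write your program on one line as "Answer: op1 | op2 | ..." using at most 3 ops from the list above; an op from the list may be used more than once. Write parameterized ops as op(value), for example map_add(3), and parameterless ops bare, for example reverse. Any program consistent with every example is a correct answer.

map_add(1) | map_neg | count_even

Check, running the answer program on each example:
  [18, -24, -21, 41, -27, 35, -25] -> [19, -23, -20, 42, -26, 36, -24] -> [-19, 23, 20, -42, 26, -36, 24] -> 5
  [-34, 1, 26, 35, -30] -> [-33, 2, 27, 36, -29] -> [33, -2, -27, -36, 29] -> 2
  [-37, 22, 7, -32, 4, 26, -14] -> [-36, 23, 8, -31, 5, 27, -13] -> [36, -23, -8, 31, -5, -27, 13] -> 2
  [-50, 0, -30, 43, -22, 36, -16] -> [-49, 1, -29, 44, -21, 37, -15] -> [49, -1, 29, -44, 21, -37, 15] -> 1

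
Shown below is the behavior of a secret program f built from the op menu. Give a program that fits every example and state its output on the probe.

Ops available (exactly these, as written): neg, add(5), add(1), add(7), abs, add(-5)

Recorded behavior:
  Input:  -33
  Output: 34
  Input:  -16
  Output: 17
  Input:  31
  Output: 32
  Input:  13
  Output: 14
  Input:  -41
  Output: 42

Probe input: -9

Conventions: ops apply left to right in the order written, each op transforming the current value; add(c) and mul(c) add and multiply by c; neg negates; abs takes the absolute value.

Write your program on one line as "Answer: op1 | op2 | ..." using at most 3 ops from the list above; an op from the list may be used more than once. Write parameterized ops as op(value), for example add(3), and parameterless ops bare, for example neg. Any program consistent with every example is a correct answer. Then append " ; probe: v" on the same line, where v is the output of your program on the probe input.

neg | abs | add(1) ; probe: 10

Check, running the answer program on each example:
  -33 -> 33 -> 33 -> 34
  -16 -> 16 -> 16 -> 17
  31 -> -31 -> 31 -> 32
  13 -> -13 -> 13 -> 14
  -41 -> 41 -> 41 -> 42
  probe: -9 -> 9 -> 9 -> 10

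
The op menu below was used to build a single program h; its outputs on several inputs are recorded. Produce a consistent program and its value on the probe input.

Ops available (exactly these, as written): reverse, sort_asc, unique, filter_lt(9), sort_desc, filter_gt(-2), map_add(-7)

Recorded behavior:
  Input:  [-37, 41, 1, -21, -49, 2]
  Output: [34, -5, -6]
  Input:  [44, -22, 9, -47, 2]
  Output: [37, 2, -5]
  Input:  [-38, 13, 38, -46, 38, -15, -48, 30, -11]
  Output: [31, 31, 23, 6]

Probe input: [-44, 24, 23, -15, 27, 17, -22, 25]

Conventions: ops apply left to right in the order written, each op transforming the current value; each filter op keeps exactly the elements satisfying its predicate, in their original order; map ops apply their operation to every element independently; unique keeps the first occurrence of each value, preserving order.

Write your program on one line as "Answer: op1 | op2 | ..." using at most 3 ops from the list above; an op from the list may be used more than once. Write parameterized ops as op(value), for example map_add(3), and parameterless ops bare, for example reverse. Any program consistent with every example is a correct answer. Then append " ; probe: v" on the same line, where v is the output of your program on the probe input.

filter_gt(-2) | map_add(-7) | sort_desc ; probe: [20, 18, 17, 16, 10]

Check, running the answer program on each example:
  [-37, 41, 1, -21, -49, 2] -> [41, 1, 2] -> [34, -6, -5] -> [34, -5, -6]
  [44, -22, 9, -47, 2] -> [44, 9, 2] -> [37, 2, -5] -> [37, 2, -5]
  [-38, 13, 38, -46, 38, -15, -48, 30, -11] -> [13, 38, 38, 30] -> [6, 31, 31, 23] -> [31, 31, 23, 6]
  probe: [-44, 24, 23, -15, 27, 17, -22, 25] -> [24, 23, 27, 17, 25] -> [17, 16, 20, 10, 18] -> [20, 18, 17, 16, 10]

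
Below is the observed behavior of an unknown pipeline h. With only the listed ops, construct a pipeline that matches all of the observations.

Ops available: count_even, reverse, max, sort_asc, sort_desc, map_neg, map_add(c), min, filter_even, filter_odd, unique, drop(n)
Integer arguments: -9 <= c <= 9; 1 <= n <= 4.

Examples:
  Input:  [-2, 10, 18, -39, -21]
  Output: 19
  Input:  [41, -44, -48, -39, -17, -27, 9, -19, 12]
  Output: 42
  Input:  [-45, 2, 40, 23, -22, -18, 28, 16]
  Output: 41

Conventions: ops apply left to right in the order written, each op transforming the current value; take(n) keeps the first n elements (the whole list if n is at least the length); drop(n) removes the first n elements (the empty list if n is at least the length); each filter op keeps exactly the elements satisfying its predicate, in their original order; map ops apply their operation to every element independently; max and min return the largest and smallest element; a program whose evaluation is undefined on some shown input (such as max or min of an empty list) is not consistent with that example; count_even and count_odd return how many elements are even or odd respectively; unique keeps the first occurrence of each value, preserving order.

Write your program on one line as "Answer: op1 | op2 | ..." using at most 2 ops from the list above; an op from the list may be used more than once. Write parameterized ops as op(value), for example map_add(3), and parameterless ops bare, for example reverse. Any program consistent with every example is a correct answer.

map_add(1) | max

Check, running the answer program on each example:
  [-2, 10, 18, -39, -21] -> [-1, 11, 19, -38, -20] -> 19
  [41, -44, -48, -39, -17, -27, 9, -19, 12] -> [42, -43, -47, -38, -16, -26, 10, -18, 13] -> 42
  [-45, 2, 40, 23, -22, -18, 28, 16] -> [-44, 3, 41, 24, -21, -17, 29, 17] -> 41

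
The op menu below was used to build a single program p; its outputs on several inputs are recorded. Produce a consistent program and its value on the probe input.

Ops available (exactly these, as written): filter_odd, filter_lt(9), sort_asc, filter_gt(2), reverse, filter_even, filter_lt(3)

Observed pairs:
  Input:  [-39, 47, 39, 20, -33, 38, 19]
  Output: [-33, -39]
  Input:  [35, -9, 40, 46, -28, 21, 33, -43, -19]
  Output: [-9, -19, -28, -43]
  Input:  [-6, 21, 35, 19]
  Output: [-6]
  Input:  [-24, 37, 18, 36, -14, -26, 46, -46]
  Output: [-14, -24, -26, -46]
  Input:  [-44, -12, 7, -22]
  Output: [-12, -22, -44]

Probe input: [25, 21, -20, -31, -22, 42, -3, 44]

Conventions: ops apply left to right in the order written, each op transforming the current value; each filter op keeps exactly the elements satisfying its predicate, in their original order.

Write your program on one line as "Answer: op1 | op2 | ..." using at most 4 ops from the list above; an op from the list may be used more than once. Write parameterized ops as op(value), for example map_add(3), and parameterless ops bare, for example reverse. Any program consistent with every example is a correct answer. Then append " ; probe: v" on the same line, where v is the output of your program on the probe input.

sort_asc | filter_lt(3) | reverse ; probe: [-3, -20, -22, -31]

Check, running the answer program on each example:
  [-39, 47, 39, 20, -33, 38, 19] -> [-39, -33, 19, 20, 38, 39, 47] -> [-39, -33] -> [-33, -39]
  [35, -9, 40, 46, -28, 21, 33, -43, -19] -> [-43, -28, -19, -9, 21, 33, 35, 40, 46] -> [-43, -28, -19, -9] -> [-9, -19, -28, -43]
  [-6, 21, 35, 19] -> [-6, 19, 21, 35] -> [-6] -> [-6]
  [-24, 37, 18, 36, -14, -26, 46, -46] -> [-46, -26, -24, -14, 18, 36, 37, 46] -> [-46, -26, -24, -14] -> [-14, -24, -26, -46]
  [-44, -12, 7, -22] -> [-44, -22, -12, 7] -> [-44, -22, -12] -> [-12, -22, -44]
  probe: [25, 21, -20, -31, -22, 42, -3, 44] -> [-31, -22, -20, -3, 21, 25, 42, 44] -> [-31, -22, -20, -3] -> [-3, -20, -22, -31]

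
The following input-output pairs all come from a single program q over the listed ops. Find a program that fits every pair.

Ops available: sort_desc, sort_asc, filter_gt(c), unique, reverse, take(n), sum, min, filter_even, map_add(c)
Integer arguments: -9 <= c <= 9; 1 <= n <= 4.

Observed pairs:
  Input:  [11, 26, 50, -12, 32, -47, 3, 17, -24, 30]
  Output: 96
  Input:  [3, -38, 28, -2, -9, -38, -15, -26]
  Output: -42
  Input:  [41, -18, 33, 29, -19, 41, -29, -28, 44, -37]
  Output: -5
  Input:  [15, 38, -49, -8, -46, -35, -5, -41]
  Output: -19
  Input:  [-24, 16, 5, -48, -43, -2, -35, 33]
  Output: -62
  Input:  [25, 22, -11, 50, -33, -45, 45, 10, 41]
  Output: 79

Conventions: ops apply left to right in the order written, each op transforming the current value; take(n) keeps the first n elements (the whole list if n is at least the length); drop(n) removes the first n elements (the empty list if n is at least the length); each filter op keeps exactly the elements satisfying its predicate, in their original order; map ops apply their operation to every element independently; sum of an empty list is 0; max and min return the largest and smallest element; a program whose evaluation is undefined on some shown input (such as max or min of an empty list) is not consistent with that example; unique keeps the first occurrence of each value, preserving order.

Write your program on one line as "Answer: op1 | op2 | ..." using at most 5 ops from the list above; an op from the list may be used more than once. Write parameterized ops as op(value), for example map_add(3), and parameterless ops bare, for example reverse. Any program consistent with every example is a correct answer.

filter_even | map_add(-1) | unique | sum

Check, running the answer program on each example:
  [11, 26, 50, -12, 32, -47, 3, 17, -24, 30] -> [26, 50, -12, 32, -24, 30] -> [25, 49, -13, 31, -25, 29] -> [25, 49, -13, 31, -25, 29] -> 96
  [3, -38, 28, -2, -9, -38, -15, -26] -> [-38, 28, -2, -38, -26] -> [-39, 27, -3, -39, -27] -> [-39, 27, -3, -27] -> -42
  [41, -18, 33, 29, -19, 41, -29, -28, 44, -37] -> [-18, -28, 44] -> [-19, -29, 43] -> [-19, -29, 43] -> -5
  [15, 38, -49, -8, -46, -35, -5, -41] -> [38, -8, -46] -> [37, -9, -47] -> [37, -9, -47] -> -19
  [-24, 16, 5, -48, -43, -2, -35, 33] -> [-24, 16, -48, -2] -> [-25, 15, -49, -3] -> [-25, 15, -49, -3] -> -62
  [25, 22, -11, 50, -33, -45, 45, 10, 41] -> [22, 50, 10] -> [21, 49, 9] -> [21, 49, 9] -> 79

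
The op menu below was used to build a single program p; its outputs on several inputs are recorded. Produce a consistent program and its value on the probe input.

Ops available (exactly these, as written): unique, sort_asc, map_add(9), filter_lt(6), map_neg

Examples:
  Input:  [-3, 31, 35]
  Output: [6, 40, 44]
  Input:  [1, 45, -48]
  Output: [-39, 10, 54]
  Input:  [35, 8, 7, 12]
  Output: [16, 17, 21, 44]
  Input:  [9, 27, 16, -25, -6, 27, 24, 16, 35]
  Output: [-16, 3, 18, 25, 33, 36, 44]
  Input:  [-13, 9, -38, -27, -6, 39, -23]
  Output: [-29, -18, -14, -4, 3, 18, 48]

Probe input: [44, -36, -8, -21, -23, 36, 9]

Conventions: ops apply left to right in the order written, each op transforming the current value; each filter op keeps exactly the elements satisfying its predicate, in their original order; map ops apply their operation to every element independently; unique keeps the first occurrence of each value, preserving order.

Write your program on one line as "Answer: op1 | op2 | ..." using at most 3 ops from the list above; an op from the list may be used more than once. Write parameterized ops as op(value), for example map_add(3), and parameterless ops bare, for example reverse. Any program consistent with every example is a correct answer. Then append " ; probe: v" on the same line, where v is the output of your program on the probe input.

unique | map_add(9) | sort_asc ; probe: [-27, -14, -12, 1, 18, 45, 53]

Check, running the answer program on each example:
  [-3, 31, 35] -> [-3, 31, 35] -> [6, 40, 44] -> [6, 40, 44]
  [1, 45, -48] -> [1, 45, -48] -> [10, 54, -39] -> [-39, 10, 54]
  [35, 8, 7, 12] -> [35, 8, 7, 12] -> [44, 17, 16, 21] -> [16, 17, 21, 44]
  [9, 27, 16, -25, -6, 27, 24, 16, 35] -> [9, 27, 16, -25, -6, 24, 35] -> [18, 36, 25, -16, 3, 33, 44] -> [-16, 3, 18, 25, 33, 36, 44]
  [-13, 9, -38, -27, -6, 39, -23] -> [-13, 9, -38, -27, -6, 39, -23] -> [-4, 18, -29, -18, 3, 48, -14] -> [-29, -18, -14, -4, 3, 18, 48]
  probe: [44, -36, -8, -21, -23, 36, 9] -> [44, -36, -8, -21, -23, 36, 9] -> [53, -27, 1, -12, -14, 45, 18] -> [-27, -14, -12, 1, 18, 45, 53]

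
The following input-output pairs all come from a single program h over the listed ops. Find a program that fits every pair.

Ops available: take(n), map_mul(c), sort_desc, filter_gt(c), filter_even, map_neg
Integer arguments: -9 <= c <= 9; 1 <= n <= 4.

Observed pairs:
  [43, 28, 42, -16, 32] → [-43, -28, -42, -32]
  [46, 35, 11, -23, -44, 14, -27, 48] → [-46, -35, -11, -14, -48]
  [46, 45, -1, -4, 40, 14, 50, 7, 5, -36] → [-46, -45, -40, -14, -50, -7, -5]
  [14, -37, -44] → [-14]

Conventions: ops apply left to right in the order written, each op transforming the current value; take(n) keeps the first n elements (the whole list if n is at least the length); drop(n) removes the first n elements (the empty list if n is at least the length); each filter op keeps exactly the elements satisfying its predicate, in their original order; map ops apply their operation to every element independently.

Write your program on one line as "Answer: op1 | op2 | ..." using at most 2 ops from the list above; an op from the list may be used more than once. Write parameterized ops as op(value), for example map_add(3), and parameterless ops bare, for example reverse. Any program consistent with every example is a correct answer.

filter_gt(2) | map_neg

Check, running the answer program on each example:
  [43, 28, 42, -16, 32] -> [43, 28, 42, 32] -> [-43, -28, -42, -32]
  [46, 35, 11, -23, -44, 14, -27, 48] -> [46, 35, 11, 14, 48] -> [-46, -35, -11, -14, -48]
  [46, 45, -1, -4, 40, 14, 50, 7, 5, -36] -> [46, 45, 40, 14, 50, 7, 5] -> [-46, -45, -40, -14, -50, -7, -5]
  [14, -37, -44] -> [14] -> [-14]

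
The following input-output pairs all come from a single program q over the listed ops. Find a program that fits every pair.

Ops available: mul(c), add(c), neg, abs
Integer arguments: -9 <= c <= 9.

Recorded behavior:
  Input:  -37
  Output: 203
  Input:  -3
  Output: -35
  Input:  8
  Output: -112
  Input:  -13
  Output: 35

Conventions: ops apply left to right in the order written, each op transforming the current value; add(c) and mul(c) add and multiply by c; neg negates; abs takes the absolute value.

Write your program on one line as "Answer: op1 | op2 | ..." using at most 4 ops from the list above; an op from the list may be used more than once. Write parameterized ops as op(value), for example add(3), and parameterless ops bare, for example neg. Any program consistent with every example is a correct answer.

add(4) | add(4) | neg | mul(7)

Check, running the answer program on each example:
  -37 -> -33 -> -29 -> 29 -> 203
  -3 -> 1 -> 5 -> -5 -> -35
  8 -> 12 -> 16 -> -16 -> -112
  -13 -> -9 -> -5 -> 5 -> 35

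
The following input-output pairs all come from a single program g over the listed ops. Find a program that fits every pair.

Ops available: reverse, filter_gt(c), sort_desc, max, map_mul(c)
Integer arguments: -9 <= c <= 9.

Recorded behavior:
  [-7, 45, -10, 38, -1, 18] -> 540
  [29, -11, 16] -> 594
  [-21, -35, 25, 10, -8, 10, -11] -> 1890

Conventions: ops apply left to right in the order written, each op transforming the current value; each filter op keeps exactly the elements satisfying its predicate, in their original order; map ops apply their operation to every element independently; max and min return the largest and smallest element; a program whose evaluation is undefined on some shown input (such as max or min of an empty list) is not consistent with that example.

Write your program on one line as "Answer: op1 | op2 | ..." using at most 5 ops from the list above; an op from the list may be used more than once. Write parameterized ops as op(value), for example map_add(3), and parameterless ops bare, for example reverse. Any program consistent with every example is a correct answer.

sort_desc | map_mul(-9) | map_mul(2) | map_mul(3) | max

Check, running the answer program on each example:
  [-7, 45, -10, 38, -1, 18] -> [45, 38, 18, -1, -7, -10] -> [-405, -342, -162, 9, 63, 90] -> [-810, -684, -324, 18, 126, 180] -> [-2430, -2052, -972, 54, 378, 540] -> 540
  [29, -11, 16] -> [29, 16, -11] -> [-261, -144, 99] -> [-522, -288, 198] -> [-1566, -864, 594] -> 594
  [-21, -35, 25, 10, -8, 10, -11] -> [25, 10, 10, -8, -11, -21, -35] -> [-225, -90, -90, 72, 99, 189, 315] -> [-450, -180, -180, 144, 198, 378, 630] -> [-1350, -540, -540, 432, 594, 1134, 1890] -> 1890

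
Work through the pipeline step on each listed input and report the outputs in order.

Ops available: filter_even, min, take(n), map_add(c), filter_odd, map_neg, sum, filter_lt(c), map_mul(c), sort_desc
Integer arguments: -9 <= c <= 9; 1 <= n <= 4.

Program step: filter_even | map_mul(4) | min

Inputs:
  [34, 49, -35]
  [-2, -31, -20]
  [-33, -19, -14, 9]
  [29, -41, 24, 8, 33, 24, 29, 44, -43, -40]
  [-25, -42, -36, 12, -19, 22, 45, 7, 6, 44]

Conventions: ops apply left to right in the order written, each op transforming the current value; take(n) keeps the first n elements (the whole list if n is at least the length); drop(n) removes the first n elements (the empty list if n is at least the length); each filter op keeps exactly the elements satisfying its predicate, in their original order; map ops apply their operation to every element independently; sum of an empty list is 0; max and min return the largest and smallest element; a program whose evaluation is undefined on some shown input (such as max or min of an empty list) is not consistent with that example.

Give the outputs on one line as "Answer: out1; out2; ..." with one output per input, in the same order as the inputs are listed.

136; -80; -56; -160; -168

Execution, op by op:
  [34, 49, -35] -> [34] -> [136] -> 136
  [-2, -31, -20] -> [-2, -20] -> [-8, -80] -> -80
  [-33, -19, -14, 9] -> [-14] -> [-56] -> -56
  [29, -41, 24, 8, 33, 24, 29, 44, -43, -40] -> [24, 8, 24, 44, -40] -> [96, 32, 96, 176, -160] -> -160
  [-25, -42, -36, 12, -19, 22, 45, 7, 6, 44] -> [-42, -36, 12, 22, 6, 44] -> [-168, -144, 48, 88, 24, 176] -> -168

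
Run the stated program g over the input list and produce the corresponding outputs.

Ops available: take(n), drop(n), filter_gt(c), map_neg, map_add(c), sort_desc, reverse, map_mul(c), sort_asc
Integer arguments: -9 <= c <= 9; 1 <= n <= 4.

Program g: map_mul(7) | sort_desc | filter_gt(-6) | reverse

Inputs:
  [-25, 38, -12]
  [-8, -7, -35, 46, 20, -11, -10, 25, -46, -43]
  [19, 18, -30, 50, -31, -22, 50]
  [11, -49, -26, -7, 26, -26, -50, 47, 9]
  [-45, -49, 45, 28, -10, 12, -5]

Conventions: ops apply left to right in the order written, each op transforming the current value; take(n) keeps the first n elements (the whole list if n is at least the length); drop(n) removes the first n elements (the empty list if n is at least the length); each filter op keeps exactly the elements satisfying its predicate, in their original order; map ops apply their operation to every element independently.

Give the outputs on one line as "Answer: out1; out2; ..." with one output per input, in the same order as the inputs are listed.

[266]; [140, 175, 322]; [126, 133, 350, 350]; [63, 77, 182, 329]; [84, 196, 315]

Execution, op by op:
  [-25, 38, -12] -> [-175, 266, -84] -> [266, -84, -175] -> [266] -> [266]
  [-8, -7, -35, 46, 20, -11, -10, 25, -46, -43] -> [-56, -49, -245, 322, 140, -77, -70, 175, -322, -301] -> [322, 175, 140, -49, -56, -70, -77, -245, -301, -322] -> [322, 175, 140] -> [140, 175, 322]
  [19, 18, -30, 50, -31, -22, 50] -> [133, 126, -210, 350, -217, -154, 350] -> [350, 350, 133, 126, -154, -210, -217] -> [350, 350, 133, 126] -> [126, 133, 350, 350]
  [11, -49, -26, -7, 26, -26, -50, 47, 9] -> [77, -343, -182, -49, 182, -182, -350, 329, 63] -> [329, 182, 77, 63, -49, -182, -182, -343, -350] -> [329, 182, 77, 63] -> [63, 77, 182, 329]
  [-45, -49, 45, 28, -10, 12, -5] -> [-315, -343, 315, 196, -70, 84, -35] -> [315, 196, 84, -35, -70, -315, -343] -> [315, 196, 84] -> [84, 196, 315]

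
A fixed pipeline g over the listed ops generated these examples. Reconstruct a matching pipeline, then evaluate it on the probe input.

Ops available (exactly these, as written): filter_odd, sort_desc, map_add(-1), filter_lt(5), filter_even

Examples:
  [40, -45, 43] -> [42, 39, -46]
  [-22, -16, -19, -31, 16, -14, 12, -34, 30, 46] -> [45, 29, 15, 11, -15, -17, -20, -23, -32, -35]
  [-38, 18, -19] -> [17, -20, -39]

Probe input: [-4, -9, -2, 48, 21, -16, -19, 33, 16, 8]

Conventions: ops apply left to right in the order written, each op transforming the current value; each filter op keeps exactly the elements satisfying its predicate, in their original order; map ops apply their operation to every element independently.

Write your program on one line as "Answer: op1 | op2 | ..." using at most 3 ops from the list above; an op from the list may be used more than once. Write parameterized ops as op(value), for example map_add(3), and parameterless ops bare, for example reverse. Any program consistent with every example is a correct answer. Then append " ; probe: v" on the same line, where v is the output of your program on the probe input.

map_add(-1) | sort_desc ; probe: [47, 32, 20, 15, 7, -3, -5, -10, -17, -20]

Check, running the answer program on each example:
  [40, -45, 43] -> [39, -46, 42] -> [42, 39, -46]
  [-22, -16, -19, -31, 16, -14, 12, -34, 30, 46] -> [-23, -17, -20, -32, 15, -15, 11, -35, 29, 45] -> [45, 29, 15, 11, -15, -17, -20, -23, -32, -35]
  [-38, 18, -19] -> [-39, 17, -20] -> [17, -20, -39]
  probe: [-4, -9, -2, 48, 21, -16, -19, 33, 16, 8] -> [-5, -10, -3, 47, 20, -17, -20, 32, 15, 7] -> [47, 32, 20, 15, 7, -3, -5, -10, -17, -20]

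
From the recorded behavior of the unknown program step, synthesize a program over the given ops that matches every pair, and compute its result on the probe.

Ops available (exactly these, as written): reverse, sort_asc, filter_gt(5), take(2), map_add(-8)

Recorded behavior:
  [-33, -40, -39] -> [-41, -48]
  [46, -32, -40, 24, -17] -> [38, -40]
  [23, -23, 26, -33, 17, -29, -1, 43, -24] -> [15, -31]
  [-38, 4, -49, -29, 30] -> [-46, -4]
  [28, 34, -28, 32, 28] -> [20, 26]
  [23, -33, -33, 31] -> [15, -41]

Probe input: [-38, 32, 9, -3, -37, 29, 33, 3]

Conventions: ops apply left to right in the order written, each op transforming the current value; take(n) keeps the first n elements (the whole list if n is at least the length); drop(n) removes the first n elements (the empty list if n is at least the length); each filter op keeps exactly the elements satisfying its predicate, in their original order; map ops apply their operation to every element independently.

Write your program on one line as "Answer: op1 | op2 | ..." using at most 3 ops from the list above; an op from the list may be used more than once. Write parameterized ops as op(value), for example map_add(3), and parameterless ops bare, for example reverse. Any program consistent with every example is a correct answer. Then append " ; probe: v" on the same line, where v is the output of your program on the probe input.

take(2) | map_add(-8) ; probe: [-46, 24]

Check, running the answer program on each example:
  [-33, -40, -39] -> [-33, -40] -> [-41, -48]
  [46, -32, -40, 24, -17] -> [46, -32] -> [38, -40]
  [23, -23, 26, -33, 17, -29, -1, 43, -24] -> [23, -23] -> [15, -31]
  [-38, 4, -49, -29, 30] -> [-38, 4] -> [-46, -4]
  [28, 34, -28, 32, 28] -> [28, 34] -> [20, 26]
  [23, -33, -33, 31] -> [23, -33] -> [15, -41]
  probe: [-38, 32, 9, -3, -37, 29, 33, 3] -> [-38, 32] -> [-46, 24]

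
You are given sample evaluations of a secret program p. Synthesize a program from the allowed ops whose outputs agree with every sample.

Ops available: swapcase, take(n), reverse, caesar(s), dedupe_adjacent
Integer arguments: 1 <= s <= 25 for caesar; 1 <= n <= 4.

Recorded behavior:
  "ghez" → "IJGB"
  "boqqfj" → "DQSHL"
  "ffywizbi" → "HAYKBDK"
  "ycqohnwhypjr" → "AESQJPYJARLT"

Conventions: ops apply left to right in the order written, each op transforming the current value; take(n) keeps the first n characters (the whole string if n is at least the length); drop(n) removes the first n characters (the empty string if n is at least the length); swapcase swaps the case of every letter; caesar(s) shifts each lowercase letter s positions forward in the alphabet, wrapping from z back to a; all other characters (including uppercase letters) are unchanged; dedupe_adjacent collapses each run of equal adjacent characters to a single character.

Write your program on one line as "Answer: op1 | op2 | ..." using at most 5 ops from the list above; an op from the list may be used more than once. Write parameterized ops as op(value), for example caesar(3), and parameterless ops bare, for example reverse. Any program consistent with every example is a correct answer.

caesar(2) | dedupe_adjacent | reverse | swapcase | reverse

Check, running the answer program on each example:
  "ghez" -> "ijgb" -> "ijgb" -> "bgji" -> "BGJI" -> "IJGB"
  "boqqfj" -> "dqsshl" -> "dqshl" -> "lhsqd" -> "LHSQD" -> "DQSHL"
  "ffywizbi" -> "hhaykbdk" -> "haykbdk" -> "kdbkyah" -> "KDBKYAH" -> "HAYKBDK"
  "ycqohnwhypjr" -> "aesqjpyjarlt" -> "aesqjpyjarlt" -> "tlrajypjqsea" -> "TLRAJYPJQSEA" -> "AESQJPYJARLT"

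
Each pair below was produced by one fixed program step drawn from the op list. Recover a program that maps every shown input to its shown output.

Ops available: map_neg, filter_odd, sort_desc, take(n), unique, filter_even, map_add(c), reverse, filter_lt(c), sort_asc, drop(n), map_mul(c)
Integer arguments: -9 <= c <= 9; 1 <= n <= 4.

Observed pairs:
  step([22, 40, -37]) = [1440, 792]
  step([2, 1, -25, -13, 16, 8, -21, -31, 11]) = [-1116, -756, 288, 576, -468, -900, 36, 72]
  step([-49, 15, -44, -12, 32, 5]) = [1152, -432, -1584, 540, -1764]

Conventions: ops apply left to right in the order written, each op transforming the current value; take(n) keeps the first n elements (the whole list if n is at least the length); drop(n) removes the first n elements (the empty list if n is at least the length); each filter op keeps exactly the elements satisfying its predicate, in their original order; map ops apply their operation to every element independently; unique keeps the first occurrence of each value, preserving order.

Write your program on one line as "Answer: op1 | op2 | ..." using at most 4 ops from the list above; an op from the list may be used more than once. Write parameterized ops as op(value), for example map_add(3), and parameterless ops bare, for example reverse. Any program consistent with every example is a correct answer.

map_mul(6) | reverse | map_mul(6) | drop(1)

Check, running the answer program on each example:
  [22, 40, -37] -> [132, 240, -222] -> [-222, 240, 132] -> [-1332, 1440, 792] -> [1440, 792]
  [2, 1, -25, -13, 16, 8, -21, -31, 11] -> [12, 6, -150, -78, 96, 48, -126, -186, 66] -> [66, -186, -126, 48, 96, -78, -150, 6, 12] -> [396, -1116, -756, 288, 576, -468, -900, 36, 72] -> [-1116, -756, 288, 576, -468, -900, 36, 72]
  [-49, 15, -44, -12, 32, 5] -> [-294, 90, -264, -72, 192, 30] -> [30, 192, -72, -264, 90, -294] -> [180, 1152, -432, -1584, 540, -1764] -> [1152, -432, -1584, 540, -1764]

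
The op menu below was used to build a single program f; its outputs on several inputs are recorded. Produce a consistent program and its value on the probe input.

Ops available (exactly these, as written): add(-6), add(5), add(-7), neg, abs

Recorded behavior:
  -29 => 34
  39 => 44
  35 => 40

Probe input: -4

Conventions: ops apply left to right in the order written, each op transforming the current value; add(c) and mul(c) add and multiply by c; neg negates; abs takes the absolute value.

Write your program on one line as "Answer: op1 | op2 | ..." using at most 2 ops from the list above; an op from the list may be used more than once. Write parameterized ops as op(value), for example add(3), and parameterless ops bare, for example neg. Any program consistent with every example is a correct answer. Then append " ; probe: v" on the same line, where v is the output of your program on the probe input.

abs | add(5) ; probe: 9

Check, running the answer program on each example:
  -29 -> 29 -> 34
  39 -> 39 -> 44
  35 -> 35 -> 40
  probe: -4 -> 4 -> 9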